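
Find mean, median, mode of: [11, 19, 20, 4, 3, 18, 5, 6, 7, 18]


Sorted: [3, 4, 5, 6, 7, 11, 18, 18, 19, 20]
Mean = 111/10
Median = 9
Freq: {11: 1, 19: 1, 20: 1, 4: 1, 3: 1, 18: 2, 5: 1, 6: 1, 7: 1}
Mode: [18]

Mean=111/10, Median=9, Mode=18


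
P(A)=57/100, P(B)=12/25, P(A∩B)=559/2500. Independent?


P(A)×P(B) = 171/625
P(A∩B) = 559/2500
Not equal → NOT independent

No, not independent


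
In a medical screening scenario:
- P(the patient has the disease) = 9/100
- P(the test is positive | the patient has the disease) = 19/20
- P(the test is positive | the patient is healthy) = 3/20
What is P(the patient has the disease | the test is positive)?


Using Bayes' theorem:
P(A|B) = P(B|A)·P(A) / P(B)

P(the test is positive) = 19/20 × 9/100 + 3/20 × 91/100
= 171/2000 + 273/2000 = 111/500

P(the patient has the disease|the test is positive) = (171/2000) / (111/500) = 57/148

P(the patient has the disease|the test is positive) = 57/148 ≈ 38.51%


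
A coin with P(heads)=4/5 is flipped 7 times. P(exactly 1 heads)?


Binomial: P(X=1) = C(7,1)×p^1×(1-p)^6
= 7 × 4/5 × 1/15625 = 28/78125

P(X=1) = 28/78125 ≈ 0.04%


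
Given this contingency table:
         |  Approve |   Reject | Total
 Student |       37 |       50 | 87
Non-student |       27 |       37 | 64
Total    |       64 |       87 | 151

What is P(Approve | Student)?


P(Approve | Student) = 37/(37+50) = 37/87

P(Approve|Student) = 37/87 ≈ 42.53%


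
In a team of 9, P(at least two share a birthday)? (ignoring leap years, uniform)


P(all different) = Π(365-i)/365 for i=0..8
= 0.905376
P(match) = 1 - 0.905376 = 0.094624

P ≈ 0.0946 ≈ 9.46%


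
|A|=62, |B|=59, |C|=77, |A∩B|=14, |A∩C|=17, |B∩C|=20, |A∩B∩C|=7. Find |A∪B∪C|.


|A∪B∪C| = 62+59+77-14-17-20+7 = 154

|A∪B∪C| = 154


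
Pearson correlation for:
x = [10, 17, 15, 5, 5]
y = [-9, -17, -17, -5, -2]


n=5, Σx=52, Σy=-50, Σxy=-669, Σx²=664, Σy²=688
r = (5×(-669) - 52×(-50))/√((5×664 - 52²)(5×688 - (-50)²))
= -745/√(616×940) = -745/√579040 ≈ -745/760.9468 ≈ -0.9790

r ≈ -0.9790


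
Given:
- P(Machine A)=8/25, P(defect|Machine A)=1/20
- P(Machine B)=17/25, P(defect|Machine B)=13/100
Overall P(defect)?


P(B) = Σ P(B|Aᵢ)×P(Aᵢ)
  1/20×8/25 = 2/125
  13/100×17/25 = 221/2500
Sum = 261/2500

P(defect) = 261/2500 ≈ 10.44%


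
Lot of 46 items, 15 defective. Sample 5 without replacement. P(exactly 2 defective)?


Hypergeometric: C(15,2)×C(31,3)/C(46,5)
= 105×4495/1370754 = 22475/65274

P(X=2) = 22475/65274 ≈ 34.43%


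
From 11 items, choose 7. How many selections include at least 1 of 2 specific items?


Complement: C(11,7) - C(9,7) = 330 - 36 = 294

294


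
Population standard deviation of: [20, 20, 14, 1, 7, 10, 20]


Mean = 92/7
  (20-92/7)²=2304/49
  (20-92/7)²=2304/49
  (14-92/7)²=36/49
  (1-92/7)²=7225/49
  (7-92/7)²=1849/49
  (10-92/7)²=484/49
  (20-92/7)²=2304/49
Σ(x-μ)² = 2358/7
σ² = (2358/7)/7 = 2358/49

σ = √(2358/49) ≈ 6.9370


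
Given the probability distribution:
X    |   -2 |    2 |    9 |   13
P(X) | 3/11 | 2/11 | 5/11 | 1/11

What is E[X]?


E[X] = Σ x·P(X=x)
= (-2)×(3/11) + (2)×(2/11) + (9)×(5/11) + (13)×(1/11)
= 56/11

E[X] = 56/11


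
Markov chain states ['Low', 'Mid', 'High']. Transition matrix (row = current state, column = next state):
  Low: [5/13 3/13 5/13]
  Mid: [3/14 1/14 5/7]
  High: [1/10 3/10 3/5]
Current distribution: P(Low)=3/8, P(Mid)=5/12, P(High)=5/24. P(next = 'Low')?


P(next=Low) = Σᵢ P(now=i)×P(i→Low)
= 3/8×5/13 + 5/12×3/14 + 5/24×1/10
= 15/104 + 5/56 + 1/48 = 1111/4368

P = 1111/4368 ≈ 0.2543


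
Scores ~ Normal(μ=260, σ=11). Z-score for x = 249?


z = (x - μ)/σ = (249 - 260)/11 = -1.0

z = -1.0


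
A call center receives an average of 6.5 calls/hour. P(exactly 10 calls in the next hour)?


Poisson(λ=6.5): P(X=10) = e^(-λ)×λ^k/k!
= e^(-6.5) × 6.5^10 / 10!
≈ 0.001503439193 × 134627433.446 / 3628800 ≈ 0.055777

P(X=10) ≈ 0.055777 ≈ 5.58%


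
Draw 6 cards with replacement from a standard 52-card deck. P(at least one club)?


P(not a club) = 39/52 = 3/4
P(none in 6 draws) = (3/4)^6 = 729/4096
P(≥1 club) = 1 - 729/4096 = 3367/4096

P = 3367/4096 ≈ 82.20%


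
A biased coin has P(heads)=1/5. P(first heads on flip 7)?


Geometric: P(X=7) = (1-p)^(k-1)×p = (4/5)^6×1/5 = 4096/78125

P(X=7) = 4096/78125 ≈ 5.24%


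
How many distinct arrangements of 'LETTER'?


Letters: 6, freq: {'L': 1, 'E': 2, 'T': 2, 'R': 1}
6!/(1!×2!×2!×1!) = 720/4 = 180

180


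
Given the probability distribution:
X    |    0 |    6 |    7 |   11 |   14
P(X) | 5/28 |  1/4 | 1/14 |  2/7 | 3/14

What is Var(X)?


E[X] = 57/7
E[X²] = 1247/14
Var(X) = E[X²] - (E[X])² = 1247/14 - 3249/49 = 2231/98

Var(X) = 2231/98 ≈ 22.7653


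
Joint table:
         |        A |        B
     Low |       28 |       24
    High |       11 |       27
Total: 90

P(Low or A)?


P(Low∨A) = P(Low) + P(A) - P(Low∧A)
= (52 + 39 - 28)/90 = 63/90 = 7/10

P = 7/10 ≈ 70.00%


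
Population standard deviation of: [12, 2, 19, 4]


Mean = 37/4
  (12-37/4)²=121/16
  (2-37/4)²=841/16
  (19-37/4)²=1521/16
  (4-37/4)²=441/16
Σ(x-μ)² = 731/4
σ² = (731/4)/4 = 731/16

σ = √(731/16) ≈ 6.7593


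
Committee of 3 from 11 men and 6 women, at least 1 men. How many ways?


Count by #men:
  1M,2W: C(11,1)×C(6,2)=165
  2M,1W: C(11,2)×C(6,1)=330
  3M,0W: C(11,3)×C(6,0)=165
Total = 660

660


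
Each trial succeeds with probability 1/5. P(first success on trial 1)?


Geometric: P(X=1) = (1-p)^(k-1)×p = (4/5)^0×1/5 = 1/5

P(X=1) = 1/5 ≈ 20.00%


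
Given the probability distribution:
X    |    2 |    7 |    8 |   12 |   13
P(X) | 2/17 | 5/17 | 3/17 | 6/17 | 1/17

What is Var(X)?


E[X] = 148/17
E[X²] = 1478/17
Var(X) = E[X²] - (E[X])² = 1478/17 - 21904/289 = 3222/289

Var(X) = 3222/289 ≈ 11.1488


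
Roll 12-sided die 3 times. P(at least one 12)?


P(no 12)^3 = (11/12)^3 = 1331/1728
P(≥1) = 1 - 1331/1728 = 397/1728

P = 397/1728 ≈ 22.97%


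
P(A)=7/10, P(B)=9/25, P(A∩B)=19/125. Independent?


P(A)×P(B) = 63/250
P(A∩B) = 19/125
Not equal → NOT independent

No, not independent


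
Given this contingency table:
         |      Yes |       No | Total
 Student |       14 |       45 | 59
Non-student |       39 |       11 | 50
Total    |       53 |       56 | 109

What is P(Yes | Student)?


P(Yes | Student) = 14/(14+45) = 14/59

P(Yes|Student) = 14/59 ≈ 23.73%


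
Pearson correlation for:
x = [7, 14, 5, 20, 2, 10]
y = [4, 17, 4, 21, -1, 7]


n=6, Σx=58, Σy=52, Σxy=774, Σx²=774, Σy²=812
r = (6×774 - 58×52)/√((6×774 - 58²)(6×812 - 52²))
= 1628/√(1280×2168) = 1628/√2775040 ≈ 1628/1665.8451 ≈ 0.9773

r ≈ 0.9773


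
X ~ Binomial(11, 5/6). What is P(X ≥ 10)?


P(X ≥ 10) = Σ P(X=i) for i=10..11
P(X=10) = 107421875/362797056
P(X=11) = 48828125/362797056
Sum = 9765625/22674816

P(X ≥ 10) = 9765625/22674816 ≈ 43.07%


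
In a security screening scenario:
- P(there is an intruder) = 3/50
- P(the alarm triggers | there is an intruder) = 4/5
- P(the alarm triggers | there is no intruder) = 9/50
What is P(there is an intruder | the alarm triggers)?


Using Bayes' theorem:
P(A|B) = P(B|A)·P(A) / P(B)

P(the alarm triggers) = 4/5 × 3/50 + 9/50 × 47/50
= 6/125 + 423/2500 = 543/2500

P(there is an intruder|the alarm triggers) = (6/125) / (543/2500) = 40/181

P(there is an intruder|the alarm triggers) = 40/181 ≈ 22.10%


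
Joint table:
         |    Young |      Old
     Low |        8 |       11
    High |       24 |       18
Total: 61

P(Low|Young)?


P(Low|Young) = 8/(8+24) = 8/32 = 1/4

P = 1/4 ≈ 25.00%


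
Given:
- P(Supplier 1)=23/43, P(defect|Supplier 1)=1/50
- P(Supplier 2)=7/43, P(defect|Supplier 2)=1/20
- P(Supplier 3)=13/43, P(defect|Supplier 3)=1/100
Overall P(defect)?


P(B) = Σ P(B|Aᵢ)×P(Aᵢ)
  1/50×23/43 = 23/2150
  1/20×7/43 = 7/860
  1/100×13/43 = 13/4300
Sum = 47/2150

P(defect) = 47/2150 ≈ 2.19%


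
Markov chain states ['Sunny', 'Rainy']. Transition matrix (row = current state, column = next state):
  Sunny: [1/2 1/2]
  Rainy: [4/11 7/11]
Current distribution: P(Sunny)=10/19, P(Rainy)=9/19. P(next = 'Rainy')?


P(next=Rainy) = Σᵢ P(now=i)×P(i→Rainy)
= 10/19×1/2 + 9/19×7/11
= 5/19 + 63/209 = 118/209

P = 118/209 ≈ 0.5646


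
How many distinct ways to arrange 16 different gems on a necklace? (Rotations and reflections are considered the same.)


Free circular arrangements: rotations and reflections both identified.
(n-1)!/2 = 15!/2 = 1307674368000/2 = 653837184000

653837184000


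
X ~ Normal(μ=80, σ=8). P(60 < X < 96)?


z₁=(60-80)/8=-2.5, z₂=(96-80)/8=2.0
P = Φ(2.0) - Φ(-2.5) = 0.977250 - 0.006210 = 0.971040 ≈ 0.9710

P(60 < X < 96) ≈ 0.9710


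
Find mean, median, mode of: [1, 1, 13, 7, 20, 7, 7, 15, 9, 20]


Sorted: [1, 1, 7, 7, 7, 9, 13, 15, 20, 20]
Mean = 100/10 = 10
Median = 8
Freq: {1: 2, 13: 1, 7: 3, 20: 2, 15: 1, 9: 1}
Mode: [7]

Mean=10, Median=8, Mode=7


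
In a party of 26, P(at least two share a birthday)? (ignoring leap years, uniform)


P(all different) = Π(365-i)/365 for i=0..25
= 0.401759
P(match) = 1 - 0.401759 = 0.598241

P ≈ 0.5982 ≈ 59.82%


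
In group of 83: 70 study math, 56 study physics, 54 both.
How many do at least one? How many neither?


|A∪B| = 70+56-54 = 72
Neither = 83-72 = 11

At least one: 72; Neither: 11


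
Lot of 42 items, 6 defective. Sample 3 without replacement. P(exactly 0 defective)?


Hypergeometric: C(6,0)×C(36,3)/C(42,3)
= 1×7140/11480 = 51/82

P(X=0) = 51/82 ≈ 62.20%


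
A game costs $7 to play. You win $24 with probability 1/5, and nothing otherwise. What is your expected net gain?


E[gain] = (24-7)×1/5 + (-7)×4/5
= 17/5 - 28/5 = -11/5

Expected net gain = $-11/5 ≈ $-2.20


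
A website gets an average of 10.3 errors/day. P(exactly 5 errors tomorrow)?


Poisson(λ=10.3): P(X=5) = e^(-λ)×λ^k/k!
= e^(-10.3) × 10.3^5 / 5!
≈ 3.363309519e-05 × 115927.40743 / 120 ≈ 0.032492

P(X=5) ≈ 0.032492 ≈ 3.25%


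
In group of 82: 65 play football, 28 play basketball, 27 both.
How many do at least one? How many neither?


|A∪B| = 65+28-27 = 66
Neither = 82-66 = 16

At least one: 66; Neither: 16


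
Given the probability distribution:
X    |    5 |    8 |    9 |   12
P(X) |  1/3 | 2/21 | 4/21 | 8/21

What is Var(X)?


E[X] = 61/7
E[X²] = 593/7
Var(X) = E[X²] - (E[X])² = 593/7 - 3721/49 = 430/49

Var(X) = 430/49 ≈ 8.7755


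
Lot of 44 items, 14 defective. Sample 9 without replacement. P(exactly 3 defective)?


Hypergeometric: C(14,3)×C(30,6)/C(44,9)
= 364×593775/708930508 = 4156425/13633279

P(X=3) = 4156425/13633279 ≈ 30.49%


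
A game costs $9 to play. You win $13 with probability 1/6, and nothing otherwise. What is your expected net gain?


E[gain] = (13-9)×1/6 + (-9)×5/6
= 2/3 - 15/2 = -41/6

Expected net gain = $-41/6 ≈ $-6.83


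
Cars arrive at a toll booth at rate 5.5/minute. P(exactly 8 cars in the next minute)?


Poisson(λ=5.5): P(X=8) = e^(-λ)×λ^k/k!
= e^(-5.5) × 5.5^8 / 8!
≈ 0.004086771438 × 837339.378906 / 40320 ≈ 0.084871

P(X=8) ≈ 0.084871 ≈ 8.49%


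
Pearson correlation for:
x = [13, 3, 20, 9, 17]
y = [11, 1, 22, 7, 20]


n=5, Σx=62, Σy=61, Σxy=989, Σx²=948, Σy²=1055
r = (5×989 - 62×61)/√((5×948 - 62²)(5×1055 - 61²))
= 1163/√(896×1554) = 1163/√1392384 ≈ 1163/1179.9932 ≈ 0.9856

r ≈ 0.9856


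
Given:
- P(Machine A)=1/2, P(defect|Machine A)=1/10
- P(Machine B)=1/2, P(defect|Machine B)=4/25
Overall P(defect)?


P(B) = Σ P(B|Aᵢ)×P(Aᵢ)
  1/10×1/2 = 1/20
  4/25×1/2 = 2/25
Sum = 13/100

P(defect) = 13/100 ≈ 13.00%


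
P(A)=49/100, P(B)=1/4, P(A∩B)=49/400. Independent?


P(A)×P(B) = 49/400
P(A∩B) = 49/400
Equal ✓ → Independent

Yes, independent


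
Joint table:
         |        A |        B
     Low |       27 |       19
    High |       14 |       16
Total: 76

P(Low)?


P(Low) = (27+19)/76 = 46/76 = 23/38

P(Low) = 23/38 ≈ 60.53%


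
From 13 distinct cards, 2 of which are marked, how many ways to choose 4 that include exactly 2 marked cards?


Choose 2 of the 2 marked cards and 2 of the other 11 cards:
C(2,2)×C(11,2) = 1×55 = 55

55


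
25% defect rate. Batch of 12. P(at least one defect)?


P(all good) = (3/4)^12 = 531441/16777216
P(≥1 defect) = 16245775/16777216

P = 16245775/16777216 ≈ 96.83%


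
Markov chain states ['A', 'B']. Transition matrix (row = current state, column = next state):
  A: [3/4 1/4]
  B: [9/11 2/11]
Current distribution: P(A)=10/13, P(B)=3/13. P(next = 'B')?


P(next=B) = Σᵢ P(now=i)×P(i→B)
= 10/13×1/4 + 3/13×2/11
= 5/26 + 6/143 = 67/286

P = 67/286 ≈ 0.2343


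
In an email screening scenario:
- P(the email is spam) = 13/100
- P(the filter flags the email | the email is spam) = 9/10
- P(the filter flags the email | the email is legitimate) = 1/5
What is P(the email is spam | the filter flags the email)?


Using Bayes' theorem:
P(A|B) = P(B|A)·P(A) / P(B)

P(the filter flags the email) = 9/10 × 13/100 + 1/5 × 87/100
= 117/1000 + 87/500 = 291/1000

P(the email is spam|the filter flags the email) = (117/1000) / (291/1000) = 39/97

P(the email is spam|the filter flags the email) = 39/97 ≈ 40.21%


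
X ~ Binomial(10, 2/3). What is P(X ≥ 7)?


P(X ≥ 7) = Σ P(X=i) for i=7..10
P(X=7) = 5120/19683
P(X=8) = 1280/6561
P(X=9) = 5120/59049
P(X=10) = 1024/59049
Sum = 11008/19683

P(X ≥ 7) = 11008/19683 ≈ 55.93%


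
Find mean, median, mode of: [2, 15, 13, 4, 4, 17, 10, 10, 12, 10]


Sorted: [2, 4, 4, 10, 10, 10, 12, 13, 15, 17]
Mean = 97/10
Median = 10
Freq: {2: 1, 15: 1, 13: 1, 4: 2, 17: 1, 10: 3, 12: 1}
Mode: [10]

Mean=97/10, Median=10, Mode=10


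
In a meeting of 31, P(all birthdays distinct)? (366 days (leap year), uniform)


P(all different) = Π(366-i)/366 for i=0..30
= (366/366)×(365/366)×...×(336/366)
= 0.270541

P ≈ 0.2705 ≈ 27.05%


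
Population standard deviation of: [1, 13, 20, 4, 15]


Mean = 53/5
  (1-53/5)²=2304/25
  (13-53/5)²=144/25
  (20-53/5)²=2209/25
  (4-53/5)²=1089/25
  (15-53/5)²=484/25
Σ(x-μ)² = 1246/5
σ² = (1246/5)/5 = 1246/25

σ = √(1246/25) ≈ 7.0597


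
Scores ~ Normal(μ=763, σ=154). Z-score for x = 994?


z = (x - μ)/σ = (994 - 763)/154 = 1.5

z = 1.5


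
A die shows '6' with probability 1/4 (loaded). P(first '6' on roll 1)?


Geometric: P(X=1) = (1-p)^(k-1)×p = (3/4)^0×1/4 = 1/4

P(X=1) = 1/4 ≈ 25.00%


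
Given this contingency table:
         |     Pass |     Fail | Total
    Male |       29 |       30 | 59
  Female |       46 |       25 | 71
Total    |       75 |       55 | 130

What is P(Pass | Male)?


P(Pass | Male) = 29/(29+30) = 29/59

P(Pass|Male) = 29/59 ≈ 49.15%


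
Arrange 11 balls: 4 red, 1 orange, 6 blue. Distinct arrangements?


11!/(4!×1!×6!) = 2310

2310


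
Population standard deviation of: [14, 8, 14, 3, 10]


Mean = 49/5
  (14-49/5)²=441/25
  (8-49/5)²=81/25
  (14-49/5)²=441/25
  (3-49/5)²=1156/25
  (10-49/5)²=1/25
Σ(x-μ)² = 424/5
σ² = (424/5)/5 = 424/25

σ = √(424/25) ≈ 4.1183


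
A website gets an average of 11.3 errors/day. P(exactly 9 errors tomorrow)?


Poisson(λ=11.3): P(X=9) = e^(-λ)×λ^k/k!
= e^(-11.3) × 11.3^9 / 9!
≈ 1.237292426e-05 × 3004041937.98 / 362880 ≈ 0.102427

P(X=9) ≈ 0.102427 ≈ 10.24%


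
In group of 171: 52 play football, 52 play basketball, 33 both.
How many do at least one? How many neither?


|A∪B| = 52+52-33 = 71
Neither = 171-71 = 100

At least one: 71; Neither: 100


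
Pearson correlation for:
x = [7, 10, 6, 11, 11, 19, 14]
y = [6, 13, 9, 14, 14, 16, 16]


n=7, Σx=78, Σy=88, Σxy=1062, Σx²=984, Σy²=1190
r = (7×1062 - 78×88)/√((7×984 - 78²)(7×1190 - 88²))
= 570/√(804×586) = 570/√471144 ≈ 570/686.3993 ≈ 0.8304

r ≈ 0.8304


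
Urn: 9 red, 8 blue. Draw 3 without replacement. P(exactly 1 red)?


Hypergeometric: C(9,1)×C(8,2)/C(17,3)
= 9×28/680 = 63/170

P(X=1) = 63/170 ≈ 37.06%


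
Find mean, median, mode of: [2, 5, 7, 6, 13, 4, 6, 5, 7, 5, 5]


Sorted: [2, 4, 5, 5, 5, 5, 6, 6, 7, 7, 13]
Mean = 65/11
Median = 5
Freq: {2: 1, 5: 4, 7: 2, 6: 2, 13: 1, 4: 1}
Mode: [5]

Mean=65/11, Median=5, Mode=5


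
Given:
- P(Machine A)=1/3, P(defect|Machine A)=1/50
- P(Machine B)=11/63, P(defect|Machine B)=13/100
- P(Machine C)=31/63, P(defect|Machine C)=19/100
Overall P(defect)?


P(B) = Σ P(B|Aᵢ)×P(Aᵢ)
  1/50×1/3 = 1/150
  13/100×11/63 = 143/6300
  19/100×31/63 = 589/6300
Sum = 43/350

P(defect) = 43/350 ≈ 12.29%


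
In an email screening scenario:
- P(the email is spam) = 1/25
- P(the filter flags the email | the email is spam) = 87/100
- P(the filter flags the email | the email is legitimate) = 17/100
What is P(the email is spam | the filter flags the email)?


Using Bayes' theorem:
P(A|B) = P(B|A)·P(A) / P(B)

P(the filter flags the email) = 87/100 × 1/25 + 17/100 × 24/25
= 87/2500 + 102/625 = 99/500

P(the email is spam|the filter flags the email) = (87/2500) / (99/500) = 29/165

P(the email is spam|the filter flags the email) = 29/165 ≈ 17.58%


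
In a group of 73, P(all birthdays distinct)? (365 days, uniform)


P(all different) = Π(365-i)/365 for i=0..72
= (365/365)×(364/365)×...×(293/365)
= 0.000439

P ≈ 0.0004 ≈ 0.04%


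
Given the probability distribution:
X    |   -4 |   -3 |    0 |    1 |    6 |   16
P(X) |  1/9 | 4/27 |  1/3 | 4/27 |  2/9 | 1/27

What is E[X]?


E[X] = Σ x·P(X=x)
= (-4)×(1/9) + (-3)×(4/27) + (0)×(1/3) + (1)×(4/27) + (6)×(2/9) + (16)×(1/27)
= 32/27

E[X] = 32/27


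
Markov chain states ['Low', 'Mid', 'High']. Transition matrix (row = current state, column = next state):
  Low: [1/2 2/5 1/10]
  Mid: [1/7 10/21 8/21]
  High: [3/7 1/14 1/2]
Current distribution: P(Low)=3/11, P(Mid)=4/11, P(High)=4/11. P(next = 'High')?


P(next=High) = Σᵢ P(now=i)×P(i→High)
= 3/11×1/10 + 4/11×8/21 + 4/11×1/2
= 3/110 + 32/231 + 2/11 = 73/210

P = 73/210 ≈ 0.3476


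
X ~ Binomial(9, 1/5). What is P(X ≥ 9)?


P(X ≥ 9) = Σ P(X=i) for i=9..9
P(X=9) = 1/1953125
Sum = 1/1953125

P(X ≥ 9) = 1/1953125 ≈ 0.00%


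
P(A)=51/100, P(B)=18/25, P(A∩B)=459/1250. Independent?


P(A)×P(B) = 459/1250
P(A∩B) = 459/1250
Equal ✓ → Independent

Yes, independent


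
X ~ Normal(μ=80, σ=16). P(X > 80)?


z = (80-80)/16 = 0.0
P(X > 80) = 1 - P(Z ≤ 0.0) = 1 - 0.5000 = 0.5000

P(X > 80) ≈ 0.5000


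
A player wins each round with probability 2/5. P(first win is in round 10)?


Geometric: P(X=10) = (1-p)^(k-1)×p = (3/5)^9×2/5 = 39366/9765625

P(X=10) = 39366/9765625 ≈ 0.40%


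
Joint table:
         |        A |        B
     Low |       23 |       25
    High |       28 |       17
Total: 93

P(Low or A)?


P(Low∨A) = P(Low) + P(A) - P(Low∧A)
= (48 + 51 - 23)/93 = 76/93

P = 76/93 ≈ 81.72%


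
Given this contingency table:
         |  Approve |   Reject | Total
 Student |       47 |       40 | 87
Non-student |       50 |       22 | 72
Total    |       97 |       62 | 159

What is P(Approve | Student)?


P(Approve | Student) = 47/(47+40) = 47/87

P(Approve|Student) = 47/87 ≈ 54.02%


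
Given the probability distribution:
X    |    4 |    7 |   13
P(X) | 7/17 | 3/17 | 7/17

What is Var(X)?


E[X] = 140/17
E[X²] = 1442/17
Var(X) = E[X²] - (E[X])² = 1442/17 - 19600/289 = 4914/289

Var(X) = 4914/289 ≈ 17.0035


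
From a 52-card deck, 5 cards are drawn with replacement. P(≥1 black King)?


P(not a black King) = 50/52 = 25/26
P(none in 5 draws) = (25/26)^5 = 9765625/11881376
P(≥1 black King) = 1 - 9765625/11881376 = 2115751/11881376

P = 2115751/11881376 ≈ 17.81%


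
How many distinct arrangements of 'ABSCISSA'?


Letters: 8, freq: {'A': 2, 'B': 1, 'S': 3, 'C': 1, 'I': 1}
8!/(2!×1!×3!×1!×1!) = 40320/12 = 3360

3360


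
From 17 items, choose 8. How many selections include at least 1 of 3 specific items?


Complement: C(17,8) - C(14,8) = 24310 - 3003 = 21307

21307


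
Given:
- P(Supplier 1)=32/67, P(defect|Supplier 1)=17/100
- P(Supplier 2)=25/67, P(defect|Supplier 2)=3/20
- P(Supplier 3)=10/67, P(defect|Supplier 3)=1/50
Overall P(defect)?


P(B) = Σ P(B|Aᵢ)×P(Aᵢ)
  17/100×32/67 = 136/1675
  3/20×25/67 = 15/268
  1/50×10/67 = 1/335
Sum = 939/6700

P(defect) = 939/6700 ≈ 14.01%


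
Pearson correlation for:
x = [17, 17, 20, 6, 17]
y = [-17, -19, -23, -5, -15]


n=5, Σx=77, Σy=-79, Σxy=-1357, Σx²=1303, Σy²=1429
r = (5×(-1357) - 77×(-79))/√((5×1303 - 77²)(5×1429 - (-79)²))
= -702/√(586×904) = -702/√529744 ≈ -702/727.8351 ≈ -0.9645

r ≈ -0.9645


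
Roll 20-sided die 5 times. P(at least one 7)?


P(no 7)^5 = (19/20)^5 = 2476099/3200000
P(≥1) = 1 - 2476099/3200000 = 723901/3200000

P = 723901/3200000 ≈ 22.62%


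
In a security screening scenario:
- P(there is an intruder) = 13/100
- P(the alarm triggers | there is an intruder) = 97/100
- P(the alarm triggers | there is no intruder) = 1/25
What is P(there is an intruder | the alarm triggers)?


Using Bayes' theorem:
P(A|B) = P(B|A)·P(A) / P(B)

P(the alarm triggers) = 97/100 × 13/100 + 1/25 × 87/100
= 1261/10000 + 87/2500 = 1609/10000

P(there is an intruder|the alarm triggers) = (1261/10000) / (1609/10000) = 1261/1609

P(there is an intruder|the alarm triggers) = 1261/1609 ≈ 78.37%


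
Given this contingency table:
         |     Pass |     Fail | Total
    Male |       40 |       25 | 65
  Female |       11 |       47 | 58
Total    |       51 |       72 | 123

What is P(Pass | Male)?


P(Pass | Male) = 40/(40+25) = 40/65 = 8/13

P(Pass|Male) = 8/13 ≈ 61.54%


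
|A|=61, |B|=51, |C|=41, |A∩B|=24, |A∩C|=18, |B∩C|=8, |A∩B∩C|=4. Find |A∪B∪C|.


|A∪B∪C| = 61+51+41-24-18-8+4 = 107

|A∪B∪C| = 107


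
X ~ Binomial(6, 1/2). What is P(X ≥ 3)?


P(X ≥ 3) = Σ P(X=i) for i=3..6
P(X=3) = 5/16
P(X=4) = 15/64
P(X=5) = 3/32
P(X=6) = 1/64
Sum = 21/32

P(X ≥ 3) = 21/32 ≈ 65.62%


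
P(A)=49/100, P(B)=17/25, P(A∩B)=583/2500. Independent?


P(A)×P(B) = 833/2500
P(A∩B) = 583/2500
Not equal → NOT independent

No, not independent


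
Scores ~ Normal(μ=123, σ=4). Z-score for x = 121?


z = (x - μ)/σ = (121 - 123)/4 = -0.5

z = -0.5


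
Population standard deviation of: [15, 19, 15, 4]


Mean = 53/4
  (15-53/4)²=49/16
  (19-53/4)²=529/16
  (15-53/4)²=49/16
  (4-53/4)²=1369/16
Σ(x-μ)² = 499/4
σ² = (499/4)/4 = 499/16

σ = √(499/16) ≈ 5.5846


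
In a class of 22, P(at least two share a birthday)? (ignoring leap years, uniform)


P(all different) = Π(365-i)/365 for i=0..21
= 0.524305
P(match) = 1 - 0.524305 = 0.475695

P ≈ 0.4757 ≈ 47.57%


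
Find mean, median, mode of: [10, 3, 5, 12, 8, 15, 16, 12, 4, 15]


Sorted: [3, 4, 5, 8, 10, 12, 12, 15, 15, 16]
Mean = 100/10 = 10
Median = 11
Freq: {10: 1, 3: 1, 5: 1, 12: 2, 8: 1, 15: 2, 16: 1, 4: 1}
Mode: [12, 15]

Mean=10, Median=11, Mode=[12, 15]


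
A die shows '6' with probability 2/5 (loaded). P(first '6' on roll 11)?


Geometric: P(X=11) = (1-p)^(k-1)×p = (3/5)^10×2/5 = 118098/48828125

P(X=11) = 118098/48828125 ≈ 0.24%


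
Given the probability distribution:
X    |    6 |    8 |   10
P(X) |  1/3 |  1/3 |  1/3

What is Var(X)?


E[X] = 8
E[X²] = 200/3
Var(X) = E[X²] - (E[X])² = 200/3 - 64 = 8/3

Var(X) = 8/3 ≈ 2.6667


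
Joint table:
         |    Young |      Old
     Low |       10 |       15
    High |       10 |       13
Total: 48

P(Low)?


P(Low) = (10+15)/48 = 25/48

P(Low) = 25/48 ≈ 52.08%


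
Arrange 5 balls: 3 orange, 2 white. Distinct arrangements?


5!/(3!×2!) = 10

10


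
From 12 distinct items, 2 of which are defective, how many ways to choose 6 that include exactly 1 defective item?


Choose 1 of the 2 defective items and 5 of the other 10 items:
C(2,1)×C(10,5) = 2×252 = 504

504


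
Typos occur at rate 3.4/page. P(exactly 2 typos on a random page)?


Poisson(λ=3.4): P(X=2) = e^(-λ)×λ^k/k!
= e^(-3.4) × 3.4^2 / 2!
≈ 0.03337326996 × 11.56 / 2 ≈ 0.192898

P(X=2) ≈ 0.192898 ≈ 19.29%


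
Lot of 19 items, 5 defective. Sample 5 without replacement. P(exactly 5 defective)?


Hypergeometric: C(5,5)×C(14,0)/C(19,5)
= 1×1/11628 = 1/11628

P(X=5) = 1/11628 ≈ 0.01%


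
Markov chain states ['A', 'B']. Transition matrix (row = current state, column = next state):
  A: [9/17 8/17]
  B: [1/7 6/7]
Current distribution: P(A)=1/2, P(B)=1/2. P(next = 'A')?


P(next=A) = Σᵢ P(now=i)×P(i→A)
= 1/2×9/17 + 1/2×1/7
= 9/34 + 1/14 = 40/119

P = 40/119 ≈ 0.3361


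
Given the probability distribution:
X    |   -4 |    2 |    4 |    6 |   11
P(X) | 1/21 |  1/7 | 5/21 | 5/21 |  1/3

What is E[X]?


E[X] = Σ x·P(X=x)
= (-4)×(1/21) + (2)×(1/7) + (4)×(5/21) + (6)×(5/21) + (11)×(1/3)
= 43/7

E[X] = 43/7


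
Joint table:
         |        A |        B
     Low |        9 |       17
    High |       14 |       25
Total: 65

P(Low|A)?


P(Low|A) = 9/(9+14) = 9/23

P = 9/23 ≈ 39.13%


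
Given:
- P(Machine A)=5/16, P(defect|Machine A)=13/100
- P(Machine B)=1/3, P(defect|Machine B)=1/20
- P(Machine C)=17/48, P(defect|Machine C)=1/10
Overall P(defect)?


P(B) = Σ P(B|Aᵢ)×P(Aᵢ)
  13/100×5/16 = 13/320
  1/20×1/3 = 1/60
  1/10×17/48 = 17/480
Sum = 89/960

P(defect) = 89/960 ≈ 9.27%


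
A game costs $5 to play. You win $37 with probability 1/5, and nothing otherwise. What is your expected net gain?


E[gain] = (37-5)×1/5 + (-5)×4/5
= 32/5 - 4 = 12/5

Expected net gain = $12/5 ≈ $2.40


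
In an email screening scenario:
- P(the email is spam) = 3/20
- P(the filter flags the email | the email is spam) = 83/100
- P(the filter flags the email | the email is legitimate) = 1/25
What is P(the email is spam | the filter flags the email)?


Using Bayes' theorem:
P(A|B) = P(B|A)·P(A) / P(B)

P(the filter flags the email) = 83/100 × 3/20 + 1/25 × 17/20
= 249/2000 + 17/500 = 317/2000

P(the email is spam|the filter flags the email) = (249/2000) / (317/2000) = 249/317

P(the email is spam|the filter flags the email) = 249/317 ≈ 78.55%


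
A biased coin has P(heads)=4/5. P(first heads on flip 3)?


Geometric: P(X=3) = (1-p)^(k-1)×p = (1/5)^2×4/5 = 4/125

P(X=3) = 4/125 ≈ 3.20%


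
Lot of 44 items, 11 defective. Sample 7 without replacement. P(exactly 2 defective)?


Hypergeometric: C(11,2)×C(33,5)/C(44,7)
= 55×237336/38320568 = 148335/435461

P(X=2) = 148335/435461 ≈ 34.06%


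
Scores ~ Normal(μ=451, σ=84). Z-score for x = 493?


z = (x - μ)/σ = (493 - 451)/84 = 0.5

z = 0.5


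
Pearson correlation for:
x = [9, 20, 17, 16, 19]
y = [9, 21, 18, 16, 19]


n=5, Σx=81, Σy=83, Σxy=1424, Σx²=1387, Σy²=1463
r = (5×1424 - 81×83)/√((5×1387 - 81²)(5×1463 - 83²))
= 397/√(374×426) = 397/√159324 ≈ 397/399.1541 ≈ 0.9946

r ≈ 0.9946


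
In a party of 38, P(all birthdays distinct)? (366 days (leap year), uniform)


P(all different) = Π(366-i)/366 for i=0..37
= (366/366)×(365/366)×...×(329/366)
= 0.136703

P ≈ 0.1367 ≈ 13.67%


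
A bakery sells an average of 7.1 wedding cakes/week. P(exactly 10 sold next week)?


Poisson(λ=7.1): P(X=10) = e^(-λ)×λ^k/k!
= e^(-7.1) × 7.1^10 / 10!
≈ 0.0008251049233 × 325524355.101 / 3628800 ≈ 0.074017

P(X=10) ≈ 0.074017 ≈ 7.40%


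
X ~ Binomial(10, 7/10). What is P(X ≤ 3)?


P(X ≤ 3) = Σ P(X=i) for i=0..3
P(X=0) = 59049/10000000000
P(X=1) = 137781/1000000000
P(X=2) = 2893401/2000000000
P(X=3) = 2250423/250000000
Sum = 6620049/625000000

P(X ≤ 3) = 6620049/625000000 ≈ 1.06%


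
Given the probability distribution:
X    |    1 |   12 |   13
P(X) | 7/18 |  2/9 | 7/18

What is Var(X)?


E[X] = 73/9
E[X²] = 883/9
Var(X) = E[X²] - (E[X])² = 883/9 - 5329/81 = 2618/81

Var(X) = 2618/81 ≈ 32.3210


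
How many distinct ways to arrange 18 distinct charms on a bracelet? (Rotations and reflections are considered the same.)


Free circular arrangements: rotations and reflections both identified.
(n-1)!/2 = 17!/2 = 355687428096000/2 = 177843714048000

177843714048000


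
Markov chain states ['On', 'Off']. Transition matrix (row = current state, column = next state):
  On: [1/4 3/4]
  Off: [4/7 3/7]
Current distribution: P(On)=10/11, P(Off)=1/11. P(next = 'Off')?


P(next=Off) = Σᵢ P(now=i)×P(i→Off)
= 10/11×3/4 + 1/11×3/7
= 15/22 + 3/77 = 111/154

P = 111/154 ≈ 0.7208


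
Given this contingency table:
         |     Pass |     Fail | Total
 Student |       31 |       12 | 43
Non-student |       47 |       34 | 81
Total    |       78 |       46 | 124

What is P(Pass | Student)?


P(Pass | Student) = 31/(31+12) = 31/43

P(Pass|Student) = 31/43 ≈ 72.09%


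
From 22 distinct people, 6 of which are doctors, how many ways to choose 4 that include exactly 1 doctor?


Choose 1 of the 6 doctors and 3 of the other 16 people:
C(6,1)×C(16,3) = 6×560 = 3360

3360


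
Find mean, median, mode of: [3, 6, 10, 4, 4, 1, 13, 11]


Sorted: [1, 3, 4, 4, 6, 10, 11, 13]
Mean = 52/8 = 13/2
Median = 5
Freq: {3: 1, 6: 1, 10: 1, 4: 2, 1: 1, 13: 1, 11: 1}
Mode: [4]

Mean=13/2, Median=5, Mode=4


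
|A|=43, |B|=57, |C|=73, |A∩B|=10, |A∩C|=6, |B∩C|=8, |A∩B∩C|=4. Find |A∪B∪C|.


|A∪B∪C| = 43+57+73-10-6-8+4 = 153

|A∪B∪C| = 153


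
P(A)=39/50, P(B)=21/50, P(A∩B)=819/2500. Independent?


P(A)×P(B) = 819/2500
P(A∩B) = 819/2500
Equal ✓ → Independent

Yes, independent


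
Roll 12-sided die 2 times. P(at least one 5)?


P(no 5)^2 = (11/12)^2 = 121/144
P(≥1) = 1 - 121/144 = 23/144

P = 23/144 ≈ 15.97%


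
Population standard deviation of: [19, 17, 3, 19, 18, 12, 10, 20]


Mean = 118/8 = 59/4
  (19-59/4)²=289/16
  (17-59/4)²=81/16
  (3-59/4)²=2209/16
  (19-59/4)²=289/16
  (18-59/4)²=169/16
  (12-59/4)²=121/16
  (10-59/4)²=361/16
  (20-59/4)²=441/16
Σ(x-μ)² = 495/2
σ² = (495/2)/8 = 495/16

σ = √(495/16) ≈ 5.5621


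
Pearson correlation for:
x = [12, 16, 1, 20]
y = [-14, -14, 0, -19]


n=4, Σx=49, Σy=-47, Σxy=-772, Σx²=801, Σy²=753
r = (4×(-772) - 49×(-47))/√((4×801 - 49²)(4×753 - (-47)²))
= -785/√(803×803) = -785/√644809 ≈ -785/803.0000 ≈ -0.9776

r ≈ -0.9776


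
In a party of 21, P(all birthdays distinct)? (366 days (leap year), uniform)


P(all different) = Π(366-i)/366 for i=0..20
= (366/366)×(365/366)×...×(346/366)
= 0.557221

P ≈ 0.5572 ≈ 55.72%


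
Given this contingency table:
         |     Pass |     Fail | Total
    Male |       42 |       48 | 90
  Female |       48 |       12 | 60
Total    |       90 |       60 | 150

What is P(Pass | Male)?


P(Pass | Male) = 42/(42+48) = 42/90 = 7/15

P(Pass|Male) = 7/15 ≈ 46.67%


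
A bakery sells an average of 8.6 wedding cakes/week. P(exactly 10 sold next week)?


Poisson(λ=8.6): P(X=10) = e^(-λ)×λ^k/k!
= e^(-8.6) × 8.6^10 / 10!
≈ 0.0001841057937 × 2213015788.88 / 3628800 ≈ 0.112277

P(X=10) ≈ 0.112277 ≈ 11.23%


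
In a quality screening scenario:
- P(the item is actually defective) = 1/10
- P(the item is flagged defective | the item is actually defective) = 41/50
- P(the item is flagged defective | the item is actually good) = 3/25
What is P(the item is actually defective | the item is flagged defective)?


Using Bayes' theorem:
P(A|B) = P(B|A)·P(A) / P(B)

P(the item is flagged defective) = 41/50 × 1/10 + 3/25 × 9/10
= 41/500 + 27/250 = 19/100

P(the item is actually defective|the item is flagged defective) = (41/500) / (19/100) = 41/95

P(the item is actually defective|the item is flagged defective) = 41/95 ≈ 43.16%


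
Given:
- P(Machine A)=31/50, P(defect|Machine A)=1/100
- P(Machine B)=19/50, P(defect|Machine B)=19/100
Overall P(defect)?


P(B) = Σ P(B|Aᵢ)×P(Aᵢ)
  1/100×31/50 = 31/5000
  19/100×19/50 = 361/5000
Sum = 49/625

P(defect) = 49/625 ≈ 7.84%


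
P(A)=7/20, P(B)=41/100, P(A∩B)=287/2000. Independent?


P(A)×P(B) = 287/2000
P(A∩B) = 287/2000
Equal ✓ → Independent

Yes, independent


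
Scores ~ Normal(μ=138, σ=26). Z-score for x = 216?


z = (x - μ)/σ = (216 - 138)/26 = 3.0

z = 3.0


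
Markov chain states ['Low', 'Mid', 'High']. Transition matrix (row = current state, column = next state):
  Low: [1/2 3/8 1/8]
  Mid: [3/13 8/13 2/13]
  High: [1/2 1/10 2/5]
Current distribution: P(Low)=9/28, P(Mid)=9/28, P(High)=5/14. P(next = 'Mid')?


P(next=Mid) = Σᵢ P(now=i)×P(i→Mid)
= 9/28×3/8 + 9/28×8/13 + 5/14×1/10
= 27/224 + 18/91 + 1/28 = 1031/2912

P = 1031/2912 ≈ 0.3541


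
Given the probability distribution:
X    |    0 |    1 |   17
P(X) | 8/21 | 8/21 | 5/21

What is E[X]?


E[X] = Σ x·P(X=x)
= (0)×(8/21) + (1)×(8/21) + (17)×(5/21)
= 31/7

E[X] = 31/7


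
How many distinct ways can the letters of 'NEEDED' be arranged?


Letters: 6, freq: {'N': 1, 'E': 3, 'D': 2}
6!/(1!×3!×2!) = 720/12 = 60

60


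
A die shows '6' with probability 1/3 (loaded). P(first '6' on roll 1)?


Geometric: P(X=1) = (1-p)^(k-1)×p = (2/3)^0×1/3 = 1/3

P(X=1) = 1/3 ≈ 33.33%


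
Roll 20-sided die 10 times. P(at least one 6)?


P(no 6)^10 = (19/20)^10 = 6131066257801/10240000000000
P(≥1) = 1 - 6131066257801/10240000000000 = 4108933742199/10240000000000

P = 4108933742199/10240000000000 ≈ 40.13%


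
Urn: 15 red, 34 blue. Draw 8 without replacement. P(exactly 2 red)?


Hypergeometric: C(15,2)×C(34,6)/C(49,8)
= 105×1344904/450978066 = 305660/976143

P(X=2) = 305660/976143 ≈ 31.31%


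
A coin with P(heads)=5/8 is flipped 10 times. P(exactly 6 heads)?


Binomial: P(X=6) = C(10,6)×p^6×(1-p)^4
= 210 × 15625/262144 × 81/4096 = 132890625/536870912

P(X=6) = 132890625/536870912 ≈ 24.75%


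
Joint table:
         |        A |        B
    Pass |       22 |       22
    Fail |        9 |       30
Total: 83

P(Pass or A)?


P(Pass∨A) = P(Pass) + P(A) - P(Pass∧A)
= (44 + 31 - 22)/83 = 53/83

P = 53/83 ≈ 63.86%


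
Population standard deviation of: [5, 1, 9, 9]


Mean = 24/4 = 6
  (5-6)²=1
  (1-6)²=25
  (9-6)²=9
  (9-6)²=9
Σ(x-μ)² = 44
σ² = 44/4 = 11

σ = √(11) ≈ 3.3166


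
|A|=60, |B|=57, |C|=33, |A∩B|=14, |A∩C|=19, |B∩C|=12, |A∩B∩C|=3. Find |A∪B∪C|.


|A∪B∪C| = 60+57+33-14-19-12+3 = 108

|A∪B∪C| = 108


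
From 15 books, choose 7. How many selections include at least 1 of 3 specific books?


Complement: C(15,7) - C(12,7) = 6435 - 792 = 5643

5643


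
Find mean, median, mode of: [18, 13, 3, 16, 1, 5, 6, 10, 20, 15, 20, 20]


Sorted: [1, 3, 5, 6, 10, 13, 15, 16, 18, 20, 20, 20]
Mean = 147/12 = 49/4
Median = 14
Freq: {18: 1, 13: 1, 3: 1, 16: 1, 1: 1, 5: 1, 6: 1, 10: 1, 20: 3, 15: 1}
Mode: [20]

Mean=49/4, Median=14, Mode=20


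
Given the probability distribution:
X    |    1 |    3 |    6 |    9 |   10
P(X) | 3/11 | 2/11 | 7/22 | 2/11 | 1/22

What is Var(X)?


E[X] = 53/11
E[X²] = 359/11
Var(X) = E[X²] - (E[X])² = 359/11 - 2809/121 = 1140/121

Var(X) = 1140/121 ≈ 9.4215


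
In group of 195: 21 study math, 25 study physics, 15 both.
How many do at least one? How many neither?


|A∪B| = 21+25-15 = 31
Neither = 195-31 = 164

At least one: 31; Neither: 164


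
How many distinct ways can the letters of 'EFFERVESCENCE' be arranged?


Letters: 13, freq: {'E': 5, 'F': 2, 'R': 1, 'V': 1, 'S': 1, 'C': 2, 'N': 1}
13!/(5!×2!×1!×1!×1!×2!×1!) = 6227020800/480 = 12972960

12972960


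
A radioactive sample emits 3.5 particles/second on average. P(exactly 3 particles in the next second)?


Poisson(λ=3.5): P(X=3) = e^(-λ)×λ^k/k!
= e^(-3.5) × 3.5^3 / 3!
≈ 0.03019738342 × 42.875 / 6 ≈ 0.215785

P(X=3) ≈ 0.215785 ≈ 21.58%


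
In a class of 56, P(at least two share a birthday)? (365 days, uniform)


P(all different) = Π(365-i)/365 for i=0..55
= 0.011668
P(match) = 1 - 0.011668 = 0.988332

P ≈ 0.9883 ≈ 98.83%


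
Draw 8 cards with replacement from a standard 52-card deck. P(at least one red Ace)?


P(not a red Ace) = 50/52 = 25/26
P(none in 8 draws) = (25/26)^8 = 152587890625/208827064576
P(≥1 red Ace) = 1 - 152587890625/208827064576 = 56239173951/208827064576

P = 56239173951/208827064576 ≈ 26.93%


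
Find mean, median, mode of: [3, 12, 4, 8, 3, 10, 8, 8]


Sorted: [3, 3, 4, 8, 8, 8, 10, 12]
Mean = 56/8 = 7
Median = 8
Freq: {3: 2, 12: 1, 4: 1, 8: 3, 10: 1}
Mode: [8]

Mean=7, Median=8, Mode=8


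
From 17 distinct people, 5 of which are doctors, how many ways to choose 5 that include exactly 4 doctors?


Choose 4 of the 5 doctors and 1 of the other 12 people:
C(5,4)×C(12,1) = 5×12 = 60

60


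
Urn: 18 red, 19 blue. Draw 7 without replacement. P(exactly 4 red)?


Hypergeometric: C(18,4)×C(19,3)/C(37,7)
= 3060×969/10295472 = 14535/50468

P(X=4) = 14535/50468 ≈ 28.80%


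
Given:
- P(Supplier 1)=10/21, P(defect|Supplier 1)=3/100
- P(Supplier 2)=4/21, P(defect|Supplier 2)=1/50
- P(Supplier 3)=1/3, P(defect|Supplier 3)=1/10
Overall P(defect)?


P(B) = Σ P(B|Aᵢ)×P(Aᵢ)
  3/100×10/21 = 1/70
  1/50×4/21 = 2/525
  1/10×1/3 = 1/30
Sum = 9/175

P(defect) = 9/175 ≈ 5.14%


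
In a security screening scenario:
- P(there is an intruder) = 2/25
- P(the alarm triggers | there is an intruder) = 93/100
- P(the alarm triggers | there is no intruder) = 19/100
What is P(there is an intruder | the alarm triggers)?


Using Bayes' theorem:
P(A|B) = P(B|A)·P(A) / P(B)

P(the alarm triggers) = 93/100 × 2/25 + 19/100 × 23/25
= 93/1250 + 437/2500 = 623/2500

P(there is an intruder|the alarm triggers) = (93/1250) / (623/2500) = 186/623

P(there is an intruder|the alarm triggers) = 186/623 ≈ 29.86%


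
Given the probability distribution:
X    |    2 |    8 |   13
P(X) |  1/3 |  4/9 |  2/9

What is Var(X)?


E[X] = 64/9
E[X²] = 202/3
Var(X) = E[X²] - (E[X])² = 202/3 - 4096/81 = 1358/81

Var(X) = 1358/81 ≈ 16.7654


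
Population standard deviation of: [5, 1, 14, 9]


Mean = 29/4
  (5-29/4)²=81/16
  (1-29/4)²=625/16
  (14-29/4)²=729/16
  (9-29/4)²=49/16
Σ(x-μ)² = 371/4
σ² = (371/4)/4 = 371/16

σ = √(371/16) ≈ 4.8153


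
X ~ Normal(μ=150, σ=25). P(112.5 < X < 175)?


z₁=(112.5-150)/25=-1.5, z₂=(175-150)/25=1.0
P = Φ(1.0) - Φ(-1.5) = 0.841345 - 0.066807 = 0.774538 ≈ 0.7745

P(112.5 < X < 175) ≈ 0.7745


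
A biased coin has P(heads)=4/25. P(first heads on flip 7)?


Geometric: P(X=7) = (1-p)^(k-1)×p = (21/25)^6×4/25 = 343064484/6103515625

P(X=7) = 343064484/6103515625 ≈ 5.62%


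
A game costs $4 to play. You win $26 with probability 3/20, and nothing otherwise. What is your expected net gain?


E[gain] = (26-4)×3/20 + (-4)×17/20
= 33/10 - 17/5 = -1/10

Expected net gain = $-1/10 ≈ $-0.10


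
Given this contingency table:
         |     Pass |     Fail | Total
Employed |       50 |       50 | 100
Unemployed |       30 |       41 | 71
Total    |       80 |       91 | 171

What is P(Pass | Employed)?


P(Pass | Employed) = 50/(50+50) = 50/100 = 1/2

P(Pass|Employed) = 1/2 ≈ 50.00%


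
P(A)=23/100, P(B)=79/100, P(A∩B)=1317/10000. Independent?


P(A)×P(B) = 1817/10000
P(A∩B) = 1317/10000
Not equal → NOT independent

No, not independent


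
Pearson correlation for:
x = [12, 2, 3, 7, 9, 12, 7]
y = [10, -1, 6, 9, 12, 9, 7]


n=7, Σx=52, Σy=52, Σxy=464, Σx²=480, Σy²=492
r = (7×464 - 52×52)/√((7×480 - 52²)(7×492 - 52²))
= 544/√(656×740) = 544/√485440 ≈ 544/696.7352 ≈ 0.7808

r ≈ 0.7808
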